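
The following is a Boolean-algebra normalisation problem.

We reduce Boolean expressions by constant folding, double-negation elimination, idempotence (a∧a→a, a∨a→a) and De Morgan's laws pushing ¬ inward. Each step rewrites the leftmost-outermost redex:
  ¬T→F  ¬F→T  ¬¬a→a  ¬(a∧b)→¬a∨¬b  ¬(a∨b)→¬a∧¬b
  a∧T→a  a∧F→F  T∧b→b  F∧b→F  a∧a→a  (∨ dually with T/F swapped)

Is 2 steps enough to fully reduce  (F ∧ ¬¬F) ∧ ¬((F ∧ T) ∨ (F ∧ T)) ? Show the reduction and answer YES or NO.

Answer: YES — reaches normal form F in 2 ≤ 2 steps

Working:
  start: (F ∧ ¬¬F) ∧ ¬((F ∧ T) ∨ (F ∧ T))
  step 1: F ∧ ¬((F ∧ T) ∨ (F ∧ T))
  step 2: F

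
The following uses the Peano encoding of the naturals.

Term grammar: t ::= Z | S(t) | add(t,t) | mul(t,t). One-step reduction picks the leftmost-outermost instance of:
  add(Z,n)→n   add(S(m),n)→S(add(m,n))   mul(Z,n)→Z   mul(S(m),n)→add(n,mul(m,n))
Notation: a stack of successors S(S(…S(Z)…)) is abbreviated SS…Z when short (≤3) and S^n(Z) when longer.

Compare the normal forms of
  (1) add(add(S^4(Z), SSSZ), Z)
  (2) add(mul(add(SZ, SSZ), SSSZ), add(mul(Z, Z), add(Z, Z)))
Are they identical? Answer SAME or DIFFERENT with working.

Term A:
  start: add(add(S^4(Z), SSSZ), Z)
  [1] add(S(add(SSSZ, SSSZ)), Z)
  [2] S(add(add(SSSZ, SSSZ), Z))
  [3] S(add(S(add(SSZ, SSSZ)), Z))
  [4] S(S(add(add(SSZ, SSSZ), Z)))
  [5] S(S(add(S(add(SZ, SSSZ)), Z)))
  [6] S(S(S(add(add(SZ, SSSZ), Z))))
  [7] S(S(S(add(S(add(Z, SSSZ)), Z))))
  [8] S(S(S(S(add(add(Z, SSSZ), Z)))))
  [9] S(S(S(S(add(SSSZ, Z)))))
  [10] S(S(S(S(S(add(SSZ, Z))))))
  [11] S(S(S(S(S(S(add(SZ, Z)))))))
  [12] S(S(S(S(S(S(S(add(Z, Z))))))))
  [13] S^7(Z)

Term B:
  start: add(mul(add(SZ, SSZ), SSSZ), add(mul(Z, Z), add(Z, Z)))
  [1] add(mul(S(add(Z, SSZ)), SSSZ), add(mul(Z, Z), add(Z, Z)))
  [2] add(add(SSSZ, mul(add(Z, SSZ), SSSZ)), add(mul(Z, Z), add(Z, Z)))
  [3] add(S(add(SSZ, mul(add(Z, SSZ), SSSZ))), add(mul(Z, Z), add(Z, Z)))
  [4] S(add(add(SSZ, mul(add(Z, SSZ), SSSZ)), add(mul(Z, Z), add(Z, Z))))
  [5] S(add(S(add(SZ, mul(add(Z, SSZ), SSSZ))), add(mul(Z, Z), add(Z, Z))))
  [6] S(S(add(add(SZ, mul(add(Z, SSZ), SSSZ)), add(mul(Z, Z), add(Z, Z)))))
  [7] S(S(add(S(add(Z, mul(add(Z, SSZ), SSSZ))), add(mul(Z, Z), add(Z, Z)))))
  [8] S(S(S(add(add(Z, mul(add(Z, SSZ), SSSZ)), add(mul(Z, Z), add(Z, Z))))))
  [9] S(S(S(add(mul(add(Z, SSZ), SSSZ), add(mul(Z, Z), add(Z, Z))))))
  [10] S(S(S(add(mul(SSZ, SSSZ), add(mul(Z, Z), add(Z, Z))))))
  [11] S(S(S(add(add(SSSZ, mul(SZ, SSSZ)), add(mul(Z, Z), add(Z, Z))))))
  [12] S(S(S(add(S(add(SSZ, mul(SZ, SSSZ))), add(mul(Z, Z), add(Z, Z))))))
  [13] S(S(S(S(add(add(SSZ, mul(SZ, SSSZ)), add(mul(Z, Z), add(Z, Z)))))))
  [14] S(S(S(S(add(S(add(SZ, mul(SZ, SSSZ))), add(mul(Z, Z), add(Z, Z)))))))
  [15] S(S(S(S(S(add(add(SZ, mul(SZ, SSSZ)), add(mul(Z, Z), add(Z, Z))))))))
  [16] S(S(S(S(S(add(S(add(Z, mul(SZ, SSSZ))), add(mul(Z, Z), add(Z, Z))))))))
  [17] S(S(S(S(S(S(add(add(Z, mul(SZ, SSSZ)), add(mul(Z, Z), add(Z, Z)))))))))
  [18] S(S(S(S(S(S(add(mul(SZ, SSSZ), add(mul(Z, Z), add(Z, Z)))))))))
  [19] S(S(S(S(S(S(add(add(SSSZ, mul(Z, SSSZ)), add(mul(Z, Z), add(Z, Z)))))))))
  [20] S(S(S(S(S(S(add(S(add(SSZ, mul(Z, SSSZ))), add(mul(Z, Z), add(Z, Z)))))))))
  [21] S(S(S(S(S(S(S(add(add(SSZ, mul(Z, SSSZ)), add(mul(Z, Z), add(Z, Z))))))))))
  [22] S(S(S(S(S(S(S(add(S(add(SZ, mul(Z, SSSZ))), add(mul(Z, Z), add(Z, Z))))))))))
  [23] S(S(S(S(S(S(S(S(add(add(SZ, mul(Z, SSSZ)), add(mul(Z, Z), add(Z, Z)))))))))))
  [24] S(S(S(S(S(S(S(S(add(S(add(Z, mul(Z, SSSZ))), add(mul(Z, Z), add(Z, Z)))))))))))
  [25] S(S(S(S(S(S(S(S(S(add(add(Z, mul(Z, SSSZ)), add(mul(Z, Z), add(Z, Z))))))))))))
  [26] S(S(S(S(S(S(S(S(S(add(mul(Z, SSSZ), add(mul(Z, Z), add(Z, Z))))))))))))
  [27] S(S(S(S(S(S(S(S(S(add(Z, add(mul(Z, Z), add(Z, Z))))))))))))
  [28] S(S(S(S(S(S(S(S(S(add(mul(Z, Z), add(Z, Z)))))))))))
  [29] S(S(S(S(S(S(S(S(S(add(Z, add(Z, Z)))))))))))
  [30] S(S(S(S(S(S(S(S(S(add(Z, Z))))))))))
  [31] S^9(Z)

Answer: DIFFERENT — A ⇓ S^7(Z), B ⇓ S^9(Z)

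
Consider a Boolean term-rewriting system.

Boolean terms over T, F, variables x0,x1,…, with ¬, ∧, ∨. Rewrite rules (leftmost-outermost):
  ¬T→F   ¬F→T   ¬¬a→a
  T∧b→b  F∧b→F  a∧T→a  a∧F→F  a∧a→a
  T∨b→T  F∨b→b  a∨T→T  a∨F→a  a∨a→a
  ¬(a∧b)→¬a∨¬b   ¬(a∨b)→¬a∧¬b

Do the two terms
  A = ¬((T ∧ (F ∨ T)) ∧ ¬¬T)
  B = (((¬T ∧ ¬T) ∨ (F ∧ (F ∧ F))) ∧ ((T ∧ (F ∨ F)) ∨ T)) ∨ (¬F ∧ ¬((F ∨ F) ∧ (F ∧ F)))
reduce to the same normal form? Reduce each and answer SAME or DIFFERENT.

Answer: DIFFERENT — A ⇓ F, B ⇓ T

Reduction:
Term A:
  start: ¬((T ∧ (F ∨ T)) ∧ ¬¬T)
  →1  ¬(T ∧ (F ∨ T)) ∨ ¬¬¬T
  →2  (¬T ∨ ¬(F ∨ T)) ∨ ¬¬¬T
  →3  (F ∨ ¬(F ∨ T)) ∨ ¬¬¬T
  →4  ¬(F ∨ T) ∨ ¬¬¬T
  →5  (¬F ∧ ¬T) ∨ ¬¬¬T
  →6  (T ∧ ¬T) ∨ ¬¬¬T
  →7  ¬T ∨ ¬¬¬T
  →8  F ∨ ¬¬¬T
  →9  ¬¬¬T
  →10  ¬T
  →11  F

Term B:
  start: (((¬T ∧ ¬T) ∨ (F ∧ (F ∧ F))) ∧ ((T ∧ (F ∨ F)) ∨ T)) ∨ (¬F ∧ ¬((F ∨ F) ∧ (F ∧ F)))
  →1  ((¬T ∨ (F ∧ (F ∧ F))) ∧ ((T ∧ (F ∨ F)) ∨ T)) ∨ (¬F ∧ ¬((F ∨ F) ∧ (F ∧ F)))
  →2  ((F ∨ (F ∧ (F ∧ F))) ∧ ((T ∧ (F ∨ F)) ∨ T)) ∨ (¬F ∧ ¬((F ∨ F) ∧ (F ∧ F)))
  →3  ((F ∧ (F ∧ F)) ∧ ((T ∧ (F ∨ F)) ∨ T)) ∨ (¬F ∧ ¬((F ∨ F) ∧ (F ∧ F)))
  →4  (F ∧ ((T ∧ (F ∨ F)) ∨ T)) ∨ (¬F ∧ ¬((F ∨ F) ∧ (F ∧ F)))
  →5  F ∨ (¬F ∧ ¬((F ∨ F) ∧ (F ∧ F)))
  →6  ¬F ∧ ¬((F ∨ F) ∧ (F ∧ F))
  →7  T ∧ ¬((F ∨ F) ∧ (F ∧ F))
  →8  ¬((F ∨ F) ∧ (F ∧ F))
  →9  ¬(F ∨ F) ∨ ¬(F ∧ F)
  →10  (¬F ∧ ¬F) ∨ ¬(F ∧ F)
  →11  ¬F ∨ ¬(F ∧ F)
  →12  T ∨ ¬(F ∧ F)
  →13  T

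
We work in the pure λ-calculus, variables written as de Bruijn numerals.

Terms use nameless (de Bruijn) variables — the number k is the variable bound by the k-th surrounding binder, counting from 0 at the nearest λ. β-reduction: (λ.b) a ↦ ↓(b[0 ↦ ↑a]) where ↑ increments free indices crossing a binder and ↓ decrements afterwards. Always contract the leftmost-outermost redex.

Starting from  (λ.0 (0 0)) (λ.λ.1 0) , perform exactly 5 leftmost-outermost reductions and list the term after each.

  start: (λ.0 (0 0)) (λ.λ.1 0)
  [1] (λ.λ.1 0) ((λ.λ.1 0) (λ.λ.1 0))
  [2] λ.(λ.λ.1 0) (λ.λ.1 0) 0
  [3] λ.(λ.(λ.λ.1 0) 0) 0
  [4] λ.(λ.λ.1 0) 0
  [5] λ.λ.1 0

Answer: after 5 steps: λ.λ.1 0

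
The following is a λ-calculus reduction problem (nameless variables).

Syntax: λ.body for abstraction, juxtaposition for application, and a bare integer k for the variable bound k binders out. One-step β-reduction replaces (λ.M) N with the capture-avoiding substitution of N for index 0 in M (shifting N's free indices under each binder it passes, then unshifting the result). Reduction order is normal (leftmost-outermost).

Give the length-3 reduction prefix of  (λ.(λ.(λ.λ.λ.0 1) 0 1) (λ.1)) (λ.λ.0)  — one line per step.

  start: (λ.(λ.(λ.λ.λ.0 1) 0 1) (λ.1)) (λ.λ.0)
  step 1: (λ.(λ.λ.λ.0 1) 0 (λ.λ.0)) (λ.λ.λ.0)
  step 2: (λ.λ.λ.0 1) (λ.λ.λ.0) (λ.λ.0)
  step 3: (λ.λ.0 1) (λ.λ.0)

Answer: after 3 steps: (λ.λ.0 1) (λ.λ.0)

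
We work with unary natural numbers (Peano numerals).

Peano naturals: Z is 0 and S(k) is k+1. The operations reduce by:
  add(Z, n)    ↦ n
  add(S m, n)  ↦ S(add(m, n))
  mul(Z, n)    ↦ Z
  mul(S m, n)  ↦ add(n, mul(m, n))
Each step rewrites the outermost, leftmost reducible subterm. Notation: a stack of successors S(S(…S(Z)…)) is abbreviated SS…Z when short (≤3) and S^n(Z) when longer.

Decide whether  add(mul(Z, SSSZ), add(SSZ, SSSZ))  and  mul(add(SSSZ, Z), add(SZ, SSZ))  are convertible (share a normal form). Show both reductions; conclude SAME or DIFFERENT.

Term A:
  start: add(mul(Z, SSSZ), add(SSZ, SSSZ))
  [1] add(Z, add(SSZ, SSSZ))
  [2] add(SSZ, SSSZ)
  [3] S(add(SZ, SSSZ))
  [4] S(S(add(Z, SSSZ)))
  [5] S^5(Z)

Term B:
  start: mul(add(SSSZ, Z), add(SZ, SSZ))
  [1] mul(S(add(SSZ, Z)), add(SZ, SSZ))
  [2] add(add(SZ, SSZ), mul(add(SSZ, Z), add(SZ, SSZ)))
  [3] add(S(add(Z, SSZ)), mul(add(SSZ, Z), add(SZ, SSZ)))
  [4] S(add(add(Z, SSZ), mul(add(SSZ, Z), add(SZ, SSZ))))
  [5] S(add(SSZ, mul(add(SSZ, Z), add(SZ, SSZ))))
  [6] S(S(add(SZ, mul(add(SSZ, Z), add(SZ, SSZ)))))
  [7] S(S(S(add(Z, mul(add(SSZ, Z), add(SZ, SSZ))))))
  [8] S(S(S(mul(add(SSZ, Z), add(SZ, SSZ)))))
  [9] S(S(S(mul(S(add(SZ, Z)), add(SZ, SSZ)))))
  [10] S(S(S(add(add(SZ, SSZ), mul(add(SZ, Z), add(SZ, SSZ))))))
  [11] S(S(S(add(S(add(Z, SSZ)), mul(add(SZ, Z), add(SZ, SSZ))))))
  [12] S(S(S(S(add(add(Z, SSZ), mul(add(SZ, Z), add(SZ, SSZ)))))))
  [13] S(S(S(S(add(SSZ, mul(add(SZ, Z), add(SZ, SSZ)))))))
  [14] S(S(S(S(S(add(SZ, mul(add(SZ, Z), add(SZ, SSZ))))))))
  [15] S(S(S(S(S(S(add(Z, mul(add(SZ, Z), add(SZ, SSZ)))))))))
  [16] S(S(S(S(S(S(mul(add(SZ, Z), add(SZ, SSZ))))))))
  [17] S(S(S(S(S(S(mul(S(add(Z, Z)), add(SZ, SSZ))))))))
  [18] S(S(S(S(S(S(add(add(SZ, SSZ), mul(add(Z, Z), add(SZ, SSZ)))))))))
  [19] S(S(S(S(S(S(add(S(add(Z, SSZ)), mul(add(Z, Z), add(SZ, SSZ)))))))))
  [20] S(S(S(S(S(S(S(add(add(Z, SSZ), mul(add(Z, Z), add(SZ, SSZ))))))))))
  [21] S(S(S(S(S(S(S(add(SSZ, mul(add(Z, Z), add(SZ, SSZ))))))))))
  [22] S(S(S(S(S(S(S(S(add(SZ, mul(add(Z, Z), add(SZ, SSZ)))))))))))
  [23] S(S(S(S(S(S(S(S(S(add(Z, mul(add(Z, Z), add(SZ, SSZ))))))))))))
  [24] S(S(S(S(S(S(S(S(S(mul(add(Z, Z), add(SZ, SSZ)))))))))))
  [25] S(S(S(S(S(S(S(S(S(mul(Z, add(SZ, SSZ)))))))))))
  [26] S^9(Z)

Answer: DIFFERENT — A ⇓ S^5(Z), B ⇓ S^9(Z)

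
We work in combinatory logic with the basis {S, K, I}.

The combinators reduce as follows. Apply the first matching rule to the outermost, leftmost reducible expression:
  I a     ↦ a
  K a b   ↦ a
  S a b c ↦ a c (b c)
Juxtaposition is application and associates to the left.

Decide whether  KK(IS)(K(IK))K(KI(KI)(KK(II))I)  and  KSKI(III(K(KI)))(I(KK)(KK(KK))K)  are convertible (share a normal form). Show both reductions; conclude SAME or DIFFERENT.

Answer: SAME — A ⇓ K, B ⇓ K

Reduction:
Term A:
  start: KK(IS)(K(IK))K(KI(KI)(KK(II))I)
  [1] K(K(IK))K(KI(KI)(KK(II))I)
  [2] K(IK)(KI(KI)(KK(II))I)
  [3] IK
  [4] K

Term B:
  start: KSKI(III(K(KI)))(I(KK)(KK(KK))K)
  [1] SI(III(K(KI)))(I(KK)(KK(KK))K)
  [2] I(I(KK)(KK(KK))K)(III(K(KI))(I(KK)(KK(KK))K))
  [3] I(KK)(KK(KK))K(III(K(KI))(I(KK)(KK(KK))K))
  [4] KK(KK(KK))K(III(K(KI))(I(KK)(KK(KK))K))
  [5] KK(III(K(KI))(I(KK)(KK(KK))K))
  [6] K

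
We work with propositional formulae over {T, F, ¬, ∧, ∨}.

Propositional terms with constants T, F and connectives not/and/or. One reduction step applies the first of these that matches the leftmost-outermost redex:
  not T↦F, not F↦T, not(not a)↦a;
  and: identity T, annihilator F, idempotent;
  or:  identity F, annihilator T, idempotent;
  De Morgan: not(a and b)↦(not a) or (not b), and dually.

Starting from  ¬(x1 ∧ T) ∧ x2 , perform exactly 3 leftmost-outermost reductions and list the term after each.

  start: ¬(x1 ∧ T) ∧ x2
  [1] (¬x1 ∨ ¬T) ∧ x2
  [2] (¬x1 ∨ F) ∧ x2
  [3] ¬x1 ∧ x2

Answer: after 3 steps: ¬x1 ∧ x2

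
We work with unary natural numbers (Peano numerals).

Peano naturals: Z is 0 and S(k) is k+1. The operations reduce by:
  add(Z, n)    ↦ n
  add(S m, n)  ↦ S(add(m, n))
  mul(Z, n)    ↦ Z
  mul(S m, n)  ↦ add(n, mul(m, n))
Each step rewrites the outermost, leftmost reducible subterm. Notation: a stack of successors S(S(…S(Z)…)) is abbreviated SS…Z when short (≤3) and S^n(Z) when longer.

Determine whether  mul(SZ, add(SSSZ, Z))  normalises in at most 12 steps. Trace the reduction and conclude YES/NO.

  start: mul(SZ, add(SSSZ, Z))
  →1  add(add(SSSZ, Z), mul(Z, add(SSSZ, Z)))
  →2  add(S(add(SSZ, Z)), mul(Z, add(SSSZ, Z)))
  →3  S(add(add(SSZ, Z), mul(Z, add(SSSZ, Z))))
  →4  S(add(S(add(SZ, Z)), mul(Z, add(SSSZ, Z))))
  →5  S(S(add(add(SZ, Z), mul(Z, add(SSSZ, Z)))))
  →6  S(S(add(S(add(Z, Z)), mul(Z, add(SSSZ, Z)))))
  →7  S(S(S(add(add(Z, Z), mul(Z, add(SSSZ, Z))))))
  →8  S(S(S(add(Z, mul(Z, add(SSSZ, Z))))))
  →9  S(S(S(mul(Z, add(SSSZ, Z)))))
  →10  SSSZ

Answer: YES — reaches normal form SSSZ in 10 ≤ 12 steps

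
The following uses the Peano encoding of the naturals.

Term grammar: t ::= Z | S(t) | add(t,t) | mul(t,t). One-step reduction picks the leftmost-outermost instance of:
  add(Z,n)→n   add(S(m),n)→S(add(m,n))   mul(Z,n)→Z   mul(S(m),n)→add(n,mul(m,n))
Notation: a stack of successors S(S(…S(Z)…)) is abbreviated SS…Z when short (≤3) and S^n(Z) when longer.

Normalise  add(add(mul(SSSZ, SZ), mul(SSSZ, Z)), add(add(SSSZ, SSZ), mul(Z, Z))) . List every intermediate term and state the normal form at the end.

  start: add(add(mul(SSSZ, SZ), mul(SSSZ, Z)), add(add(SSSZ, SSZ), mul(Z, Z)))
  →1  add(add(add(SZ, mul(SSZ, SZ)), mul(SSSZ, Z)), add(add(SSSZ, SSZ), mul(Z, Z)))
  →2  add(add(S(add(Z, mul(SSZ, SZ))), mul(SSSZ, Z)), add(add(SSSZ, SSZ), mul(Z, Z)))
  →3  add(S(add(add(Z, mul(SSZ, SZ)), mul(SSSZ, Z))), add(add(SSSZ, SSZ), mul(Z, Z)))
  →4  S(add(add(add(Z, mul(SSZ, SZ)), mul(SSSZ, Z)), add(add(SSSZ, SSZ), mul(Z, Z))))
  →5  S(add(add(mul(SSZ, SZ), mul(SSSZ, Z)), add(add(SSSZ, SSZ), mul(Z, Z))))
  →6  S(add(add(add(SZ, mul(SZ, SZ)), mul(SSSZ, Z)), add(add(SSSZ, SSZ), mul(Z, Z))))
  →7  S(add(add(S(add(Z, mul(SZ, SZ))), mul(SSSZ, Z)), add(add(SSSZ, SSZ), mul(Z, Z))))
  →8  S(add(S(add(add(Z, mul(SZ, SZ)), mul(SSSZ, Z))), add(add(SSSZ, SSZ), mul(Z, Z))))
  →9  S(S(add(add(add(Z, mul(SZ, SZ)), mul(SSSZ, Z)), add(add(SSSZ, SSZ), mul(Z, Z)))))
  →10  S(S(add(add(mul(SZ, SZ), mul(SSSZ, Z)), add(add(SSSZ, SSZ), mul(Z, Z)))))
  →11  S(S(add(add(add(SZ, mul(Z, SZ)), mul(SSSZ, Z)), add(add(SSSZ, SSZ), mul(Z, Z)))))
  →12  S(S(add(add(S(add(Z, mul(Z, SZ))), mul(SSSZ, Z)), add(add(SSSZ, SSZ), mul(Z, Z)))))
  →13  S(S(add(S(add(add(Z, mul(Z, SZ)), mul(SSSZ, Z))), add(add(SSSZ, SSZ), mul(Z, Z)))))
  →14  S(S(S(add(add(add(Z, mul(Z, SZ)), mul(SSSZ, Z)), add(add(SSSZ, SSZ), mul(Z, Z))))))
  →15  S(S(S(add(add(mul(Z, SZ), mul(SSSZ, Z)), add(add(SSSZ, SSZ), mul(Z, Z))))))
  →16  S(S(S(add(add(Z, mul(SSSZ, Z)), add(add(SSSZ, SSZ), mul(Z, Z))))))
  →17  S(S(S(add(mul(SSSZ, Z), add(add(SSSZ, SSZ), mul(Z, Z))))))
  →18  S(S(S(add(add(Z, mul(SSZ, Z)), add(add(SSSZ, SSZ), mul(Z, Z))))))
  →19  S(S(S(add(mul(SSZ, Z), add(add(SSSZ, SSZ), mul(Z, Z))))))
  →20  S(S(S(add(add(Z, mul(SZ, Z)), add(add(SSSZ, SSZ), mul(Z, Z))))))
  →21  S(S(S(add(mul(SZ, Z), add(add(SSSZ, SSZ), mul(Z, Z))))))
  →22  S(S(S(add(add(Z, mul(Z, Z)), add(add(SSSZ, SSZ), mul(Z, Z))))))
  →23  S(S(S(add(mul(Z, Z), add(add(SSSZ, SSZ), mul(Z, Z))))))
  →24  S(S(S(add(Z, add(add(SSSZ, SSZ), mul(Z, Z))))))
  →25  S(S(S(add(add(SSSZ, SSZ), mul(Z, Z)))))
  →26  S(S(S(add(S(add(SSZ, SSZ)), mul(Z, Z)))))
  →27  S(S(S(S(add(add(SSZ, SSZ), mul(Z, Z))))))
  →28  S(S(S(S(add(S(add(SZ, SSZ)), mul(Z, Z))))))
  →29  S(S(S(S(S(add(add(SZ, SSZ), mul(Z, Z)))))))
  →30  S(S(S(S(S(add(S(add(Z, SSZ)), mul(Z, Z)))))))
  →31  S(S(S(S(S(S(add(add(Z, SSZ), mul(Z, Z))))))))
  →32  S(S(S(S(S(S(add(SSZ, mul(Z, Z))))))))
  →33  S(S(S(S(S(S(S(add(SZ, mul(Z, Z)))))))))
  →34  S(S(S(S(S(S(S(S(add(Z, mul(Z, Z))))))))))
  →35  S(S(S(S(S(S(S(S(mul(Z, Z)))))))))
  →36  S^8(Z)

Answer: normal form = S^8(Z)  (in 36 steps)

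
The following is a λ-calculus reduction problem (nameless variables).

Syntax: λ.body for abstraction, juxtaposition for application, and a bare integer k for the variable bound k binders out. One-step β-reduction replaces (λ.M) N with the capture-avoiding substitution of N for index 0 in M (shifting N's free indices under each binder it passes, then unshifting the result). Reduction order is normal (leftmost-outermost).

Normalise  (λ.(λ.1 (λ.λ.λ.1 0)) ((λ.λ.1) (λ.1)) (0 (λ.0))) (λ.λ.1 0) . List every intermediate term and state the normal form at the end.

  start: (λ.(λ.1 (λ.λ.λ.1 0)) ((λ.λ.1) (λ.1)) (0 (λ.0))) (λ.λ.1 0)
  →1  (λ.(λ.λ.1 0) (λ.λ.λ.1 0)) ((λ.λ.1) (λ.λ.λ.1 0)) ((λ.λ.1 0) (λ.0))
  →2  (λ.λ.1 0) (λ.λ.λ.1 0) ((λ.λ.1 0) (λ.0))
  →3  (λ.(λ.λ.λ.1 0) 0) ((λ.λ.1 0) (λ.0))
  →4  (λ.λ.λ.1 0) ((λ.λ.1 0) (λ.0))
  →5  λ.λ.1 0

Answer: normal form = λ.λ.1 0  (in 5 steps)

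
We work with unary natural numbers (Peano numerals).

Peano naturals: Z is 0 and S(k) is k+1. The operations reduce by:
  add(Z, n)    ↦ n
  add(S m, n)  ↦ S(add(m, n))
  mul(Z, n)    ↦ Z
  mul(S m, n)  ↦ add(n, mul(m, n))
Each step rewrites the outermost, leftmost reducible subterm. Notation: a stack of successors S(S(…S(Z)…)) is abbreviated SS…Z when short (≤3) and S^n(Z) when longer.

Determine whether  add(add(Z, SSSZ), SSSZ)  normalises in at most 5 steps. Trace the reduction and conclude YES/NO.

Answer: YES — reaches normal form S^6(Z) in 5 ≤ 5 steps

Derivation:
  start: add(add(Z, SSSZ), SSSZ)
  →1  add(SSSZ, SSSZ)
  →2  S(add(SSZ, SSSZ))
  →3  S(S(add(SZ, SSSZ)))
  →4  S(S(S(add(Z, SSSZ))))
  →5  S^6(Z)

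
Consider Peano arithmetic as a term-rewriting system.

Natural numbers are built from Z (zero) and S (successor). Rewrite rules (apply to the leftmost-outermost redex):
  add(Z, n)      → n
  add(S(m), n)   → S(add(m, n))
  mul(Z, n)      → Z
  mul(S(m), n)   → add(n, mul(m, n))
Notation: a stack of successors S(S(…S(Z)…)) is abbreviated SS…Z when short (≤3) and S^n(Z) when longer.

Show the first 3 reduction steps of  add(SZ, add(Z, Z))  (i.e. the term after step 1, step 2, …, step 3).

Answer: after 3 steps: SZ

Reduction:
  start: add(SZ, add(Z, Z))
  step 1: S(add(Z, add(Z, Z)))
  step 2: S(add(Z, Z))
  step 3: SZ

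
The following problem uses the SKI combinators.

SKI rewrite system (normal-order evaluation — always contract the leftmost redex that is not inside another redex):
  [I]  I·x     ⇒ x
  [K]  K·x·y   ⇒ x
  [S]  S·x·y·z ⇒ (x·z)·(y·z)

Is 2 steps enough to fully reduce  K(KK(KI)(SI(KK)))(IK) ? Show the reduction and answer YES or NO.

Answer: YES — reaches normal form K(SI(KK)) in 2 ≤ 2 steps

Working:
  start: K(KK(KI)(SI(KK)))(IK)
  step 1: KK(KI)(SI(KK))
  step 2: K(SI(KK))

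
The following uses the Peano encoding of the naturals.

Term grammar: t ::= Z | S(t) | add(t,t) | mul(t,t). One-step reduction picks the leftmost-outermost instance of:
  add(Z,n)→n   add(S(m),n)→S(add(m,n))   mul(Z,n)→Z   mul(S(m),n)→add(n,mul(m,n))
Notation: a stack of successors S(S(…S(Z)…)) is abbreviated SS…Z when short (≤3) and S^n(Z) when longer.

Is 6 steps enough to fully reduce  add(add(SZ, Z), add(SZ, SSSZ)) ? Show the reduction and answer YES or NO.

Answer: YES — reaches normal form S^5(Z) in 6 ≤ 6 steps

Derivation:
  start: add(add(SZ, Z), add(SZ, SSSZ))
  [1] add(S(add(Z, Z)), add(SZ, SSSZ))
  [2] S(add(add(Z, Z), add(SZ, SSSZ)))
  [3] S(add(Z, add(SZ, SSSZ)))
  [4] S(add(SZ, SSSZ))
  [5] S(S(add(Z, SSSZ)))
  [6] S^5(Z)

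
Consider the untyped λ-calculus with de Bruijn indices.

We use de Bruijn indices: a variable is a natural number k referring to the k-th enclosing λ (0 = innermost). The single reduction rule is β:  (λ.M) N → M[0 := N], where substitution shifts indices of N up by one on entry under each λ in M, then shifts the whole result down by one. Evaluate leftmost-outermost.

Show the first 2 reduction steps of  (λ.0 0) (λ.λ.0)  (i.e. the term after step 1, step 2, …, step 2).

  start: (λ.0 0) (λ.λ.0)
  [1] (λ.λ.0) (λ.λ.0)
  [2] λ.0

Answer: after 2 steps: λ.0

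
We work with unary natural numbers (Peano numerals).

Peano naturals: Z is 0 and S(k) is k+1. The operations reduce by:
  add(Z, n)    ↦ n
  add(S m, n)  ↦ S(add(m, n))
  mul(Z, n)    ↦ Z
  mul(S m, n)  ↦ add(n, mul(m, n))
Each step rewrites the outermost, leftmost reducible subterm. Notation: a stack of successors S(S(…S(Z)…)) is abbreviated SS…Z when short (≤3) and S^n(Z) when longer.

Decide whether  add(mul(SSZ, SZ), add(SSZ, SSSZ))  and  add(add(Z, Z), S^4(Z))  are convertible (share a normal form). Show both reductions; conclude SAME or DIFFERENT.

Answer: DIFFERENT — A ⇓ S^7(Z), B ⇓ S^4(Z)

Reduction:
Term A:
  start: add(mul(SSZ, SZ), add(SSZ, SSSZ))
  [1] add(add(SZ, mul(SZ, SZ)), add(SSZ, SSSZ))
  [2] add(S(add(Z, mul(SZ, SZ))), add(SSZ, SSSZ))
  [3] S(add(add(Z, mul(SZ, SZ)), add(SSZ, SSSZ)))
  [4] S(add(mul(SZ, SZ), add(SSZ, SSSZ)))
  [5] S(add(add(SZ, mul(Z, SZ)), add(SSZ, SSSZ)))
  [6] S(add(S(add(Z, mul(Z, SZ))), add(SSZ, SSSZ)))
  [7] S(S(add(add(Z, mul(Z, SZ)), add(SSZ, SSSZ))))
  [8] S(S(add(mul(Z, SZ), add(SSZ, SSSZ))))
  [9] S(S(add(Z, add(SSZ, SSSZ))))
  [10] S(S(add(SSZ, SSSZ)))
  [11] S(S(S(add(SZ, SSSZ))))
  [12] S(S(S(S(add(Z, SSSZ)))))
  [13] S^7(Z)

Term B:
  start: add(add(Z, Z), S^4(Z))
  [1] add(Z, S^4(Z))
  [2] S^4(Z)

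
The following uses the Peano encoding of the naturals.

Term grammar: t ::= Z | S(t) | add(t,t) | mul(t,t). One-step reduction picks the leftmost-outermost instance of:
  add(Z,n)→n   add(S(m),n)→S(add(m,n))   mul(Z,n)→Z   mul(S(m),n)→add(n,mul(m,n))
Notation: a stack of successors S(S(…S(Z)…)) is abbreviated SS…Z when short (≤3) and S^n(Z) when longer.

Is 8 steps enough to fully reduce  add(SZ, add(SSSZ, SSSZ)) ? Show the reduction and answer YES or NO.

  start: add(SZ, add(SSSZ, SSSZ))
  [1] S(add(Z, add(SSSZ, SSSZ)))
  [2] S(add(SSSZ, SSSZ))
  [3] S(S(add(SSZ, SSSZ)))
  [4] S(S(S(add(SZ, SSSZ))))
  [5] S(S(S(S(add(Z, SSSZ)))))
  [6] S^7(Z)

Answer: YES — reaches normal form S^7(Z) in 6 ≤ 8 steps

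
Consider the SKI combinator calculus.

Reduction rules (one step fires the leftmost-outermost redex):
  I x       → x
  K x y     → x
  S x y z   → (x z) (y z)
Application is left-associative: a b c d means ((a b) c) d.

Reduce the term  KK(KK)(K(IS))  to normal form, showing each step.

  start: KK(KK)(K(IS))
  →1  K(K(IS))
  →2  K(KS)

Answer: normal form = K(KS)  (in 2 steps)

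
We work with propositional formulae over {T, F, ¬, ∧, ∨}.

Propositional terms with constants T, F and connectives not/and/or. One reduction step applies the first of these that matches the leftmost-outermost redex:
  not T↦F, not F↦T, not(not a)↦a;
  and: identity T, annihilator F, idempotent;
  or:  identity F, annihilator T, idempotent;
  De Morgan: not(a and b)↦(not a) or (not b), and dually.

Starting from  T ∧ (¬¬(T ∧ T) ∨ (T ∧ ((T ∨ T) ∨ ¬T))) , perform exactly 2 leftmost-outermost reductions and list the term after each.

  start: T ∧ (¬¬(T ∧ T) ∨ (T ∧ ((T ∨ T) ∨ ¬T)))
  step 1: ¬¬(T ∧ T) ∨ (T ∧ ((T ∨ T) ∨ ¬T))
  step 2: (T ∧ T) ∨ (T ∧ ((T ∨ T) ∨ ¬T))

Answer: after 2 steps: (T ∧ T) ∨ (T ∧ ((T ∨ T) ∨ ¬T))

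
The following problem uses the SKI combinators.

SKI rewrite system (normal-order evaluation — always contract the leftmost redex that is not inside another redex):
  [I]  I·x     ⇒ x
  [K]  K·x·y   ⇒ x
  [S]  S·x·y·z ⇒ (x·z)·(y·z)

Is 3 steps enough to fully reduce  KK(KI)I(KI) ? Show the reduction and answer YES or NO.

Answer: YES — reaches normal form I in 2 ≤ 3 steps

Derivation:
  start: KK(KI)I(KI)
  →1  KI(KI)
  →2  I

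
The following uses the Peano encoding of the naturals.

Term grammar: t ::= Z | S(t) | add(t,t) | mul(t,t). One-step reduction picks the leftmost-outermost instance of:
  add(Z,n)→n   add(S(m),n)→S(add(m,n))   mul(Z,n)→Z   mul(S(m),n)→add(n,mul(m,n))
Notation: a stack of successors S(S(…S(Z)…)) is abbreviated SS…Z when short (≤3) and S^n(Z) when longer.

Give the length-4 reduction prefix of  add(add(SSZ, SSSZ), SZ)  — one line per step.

  start: add(add(SSZ, SSSZ), SZ)
  [1] add(S(add(SZ, SSSZ)), SZ)
  [2] S(add(add(SZ, SSSZ), SZ))
  [3] S(add(S(add(Z, SSSZ)), SZ))
  [4] S(S(add(add(Z, SSSZ), SZ)))

Answer: after 4 steps: S(S(add(add(Z, SSSZ), SZ)))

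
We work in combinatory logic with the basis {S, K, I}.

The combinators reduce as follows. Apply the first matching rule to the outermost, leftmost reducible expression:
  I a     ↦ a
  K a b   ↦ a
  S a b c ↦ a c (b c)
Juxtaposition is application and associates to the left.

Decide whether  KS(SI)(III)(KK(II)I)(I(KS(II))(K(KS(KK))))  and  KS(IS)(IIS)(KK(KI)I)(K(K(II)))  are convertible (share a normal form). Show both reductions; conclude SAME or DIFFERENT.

Answer: DIFFERENT — A ⇓ S(KS)I, B ⇓ S(K(KI))I

Working:
Term A:
  start: KS(SI)(III)(KK(II)I)(I(KS(II))(K(KS(KK))))
  [1] S(III)(KK(II)I)(I(KS(II))(K(KS(KK))))
  [2] III(I(KS(II))(K(KS(KK))))(KK(II)I(I(KS(II))(K(KS(KK)))))
  [3] II(I(KS(II))(K(KS(KK))))(KK(II)I(I(KS(II))(K(KS(KK)))))
  [4] I(I(KS(II))(K(KS(KK))))(KK(II)I(I(KS(II))(K(KS(KK)))))
  [5] I(KS(II))(K(KS(KK)))(KK(II)I(I(KS(II))(K(KS(KK)))))
  [6] KS(II)(K(KS(KK)))(KK(II)I(I(KS(II))(K(KS(KK)))))
  [7] S(K(KS(KK)))(KK(II)I(I(KS(II))(K(KS(KK)))))
  [8] S(KS)(KK(II)I(I(KS(II))(K(KS(KK)))))
  [9] S(KS)(KI(I(KS(II))(K(KS(KK)))))
  [10] S(KS)I

Term B:
  start: KS(IS)(IIS)(KK(KI)I)(K(K(II)))
  [1] S(IIS)(KK(KI)I)(K(K(II)))
  [2] IIS(K(K(II)))(KK(KI)I(K(K(II))))
  [3] IS(K(K(II)))(KK(KI)I(K(K(II))))
  [4] S(K(K(II)))(KK(KI)I(K(K(II))))
  [5] S(K(KI))(KK(KI)I(K(K(II))))
  [6] S(K(KI))(KI(K(K(II))))
  [7] S(K(KI))I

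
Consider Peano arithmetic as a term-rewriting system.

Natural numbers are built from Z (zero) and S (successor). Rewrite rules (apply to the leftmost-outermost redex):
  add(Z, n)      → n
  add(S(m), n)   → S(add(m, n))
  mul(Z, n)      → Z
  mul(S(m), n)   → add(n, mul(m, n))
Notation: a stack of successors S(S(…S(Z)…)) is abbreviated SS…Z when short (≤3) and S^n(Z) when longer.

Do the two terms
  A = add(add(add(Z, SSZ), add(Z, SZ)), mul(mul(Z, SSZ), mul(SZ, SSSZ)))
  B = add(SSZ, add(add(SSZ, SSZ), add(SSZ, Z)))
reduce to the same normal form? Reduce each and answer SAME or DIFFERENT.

Answer: DIFFERENT — A ⇓ SSSZ, B ⇓ S^8(Z)

Derivation:
Term A:
  start: add(add(add(Z, SSZ), add(Z, SZ)), mul(mul(Z, SSZ), mul(SZ, SSSZ)))
  [1] add(add(SSZ, add(Z, SZ)), mul(mul(Z, SSZ), mul(SZ, SSSZ)))
  [2] add(S(add(SZ, add(Z, SZ))), mul(mul(Z, SSZ), mul(SZ, SSSZ)))
  [3] S(add(add(SZ, add(Z, SZ)), mul(mul(Z, SSZ), mul(SZ, SSSZ))))
  [4] S(add(S(add(Z, add(Z, SZ))), mul(mul(Z, SSZ), mul(SZ, SSSZ))))
  [5] S(S(add(add(Z, add(Z, SZ)), mul(mul(Z, SSZ), mul(SZ, SSSZ)))))
  [6] S(S(add(add(Z, SZ), mul(mul(Z, SSZ), mul(SZ, SSSZ)))))
  [7] S(S(add(SZ, mul(mul(Z, SSZ), mul(SZ, SSSZ)))))
  [8] S(S(S(add(Z, mul(mul(Z, SSZ), mul(SZ, SSSZ))))))
  [9] S(S(S(mul(mul(Z, SSZ), mul(SZ, SSSZ)))))
  [10] S(S(S(mul(Z, mul(SZ, SSSZ)))))
  [11] SSSZ

Term B:
  start: add(SSZ, add(add(SSZ, SSZ), add(SSZ, Z)))
  [1] S(add(SZ, add(add(SSZ, SSZ), add(SSZ, Z))))
  [2] S(S(add(Z, add(add(SSZ, SSZ), add(SSZ, Z)))))
  [3] S(S(add(add(SSZ, SSZ), add(SSZ, Z))))
  [4] S(S(add(S(add(SZ, SSZ)), add(SSZ, Z))))
  [5] S(S(S(add(add(SZ, SSZ), add(SSZ, Z)))))
  [6] S(S(S(add(S(add(Z, SSZ)), add(SSZ, Z)))))
  [7] S(S(S(S(add(add(Z, SSZ), add(SSZ, Z))))))
  [8] S(S(S(S(add(SSZ, add(SSZ, Z))))))
  [9] S(S(S(S(S(add(SZ, add(SSZ, Z)))))))
  [10] S(S(S(S(S(S(add(Z, add(SSZ, Z))))))))
  [11] S(S(S(S(S(S(add(SSZ, Z)))))))
  [12] S(S(S(S(S(S(S(add(SZ, Z))))))))
  [13] S(S(S(S(S(S(S(S(add(Z, Z)))))))))
  [14] S^8(Z)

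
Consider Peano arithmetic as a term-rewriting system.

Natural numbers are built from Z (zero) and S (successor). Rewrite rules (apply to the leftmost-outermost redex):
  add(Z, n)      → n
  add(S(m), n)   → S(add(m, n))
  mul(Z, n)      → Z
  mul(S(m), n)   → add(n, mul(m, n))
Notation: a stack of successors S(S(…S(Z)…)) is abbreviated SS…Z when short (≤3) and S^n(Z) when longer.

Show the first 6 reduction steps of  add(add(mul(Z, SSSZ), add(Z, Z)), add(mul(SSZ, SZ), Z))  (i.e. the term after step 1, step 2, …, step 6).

Answer: after 6 steps: add(S(add(Z, mul(SZ, SZ))), Z)

Working:
  start: add(add(mul(Z, SSSZ), add(Z, Z)), add(mul(SSZ, SZ), Z))
  →1  add(add(Z, add(Z, Z)), add(mul(SSZ, SZ), Z))
  →2  add(add(Z, Z), add(mul(SSZ, SZ), Z))
  →3  add(Z, add(mul(SSZ, SZ), Z))
  →4  add(mul(SSZ, SZ), Z)
  →5  add(add(SZ, mul(SZ, SZ)), Z)
  →6  add(S(add(Z, mul(SZ, SZ))), Z)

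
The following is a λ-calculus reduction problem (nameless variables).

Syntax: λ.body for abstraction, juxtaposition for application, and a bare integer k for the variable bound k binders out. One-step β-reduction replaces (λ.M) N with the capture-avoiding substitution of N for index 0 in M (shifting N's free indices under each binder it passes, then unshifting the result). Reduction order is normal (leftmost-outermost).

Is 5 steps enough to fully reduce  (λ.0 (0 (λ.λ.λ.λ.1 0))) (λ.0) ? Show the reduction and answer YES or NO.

  start: (λ.0 (0 (λ.λ.λ.λ.1 0))) (λ.0)
  →1  (λ.0) ((λ.0) (λ.λ.λ.λ.1 0))
  →2  (λ.0) (λ.λ.λ.λ.1 0)
  →3  λ.λ.λ.λ.1 0

Answer: YES — reaches normal form λ.λ.λ.λ.1 0 in 3 ≤ 5 steps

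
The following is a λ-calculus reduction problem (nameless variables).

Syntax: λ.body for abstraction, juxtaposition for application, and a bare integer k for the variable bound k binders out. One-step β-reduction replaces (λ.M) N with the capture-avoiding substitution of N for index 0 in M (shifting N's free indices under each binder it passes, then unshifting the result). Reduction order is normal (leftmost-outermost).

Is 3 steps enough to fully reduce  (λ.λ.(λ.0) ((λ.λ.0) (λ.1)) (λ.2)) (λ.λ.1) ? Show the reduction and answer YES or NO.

  start: (λ.λ.(λ.0) ((λ.λ.0) (λ.1)) (λ.2)) (λ.λ.1)
  step 1: λ.(λ.0) ((λ.λ.0) (λ.1)) (λ.λ.λ.1)
  step 2: λ.(λ.λ.0) (λ.1) (λ.λ.λ.1)
  step 3: λ.(λ.0) (λ.λ.λ.1)

Answer: NO — after 3 steps the term is λ.(λ.0) (λ.λ.λ.1), not yet normal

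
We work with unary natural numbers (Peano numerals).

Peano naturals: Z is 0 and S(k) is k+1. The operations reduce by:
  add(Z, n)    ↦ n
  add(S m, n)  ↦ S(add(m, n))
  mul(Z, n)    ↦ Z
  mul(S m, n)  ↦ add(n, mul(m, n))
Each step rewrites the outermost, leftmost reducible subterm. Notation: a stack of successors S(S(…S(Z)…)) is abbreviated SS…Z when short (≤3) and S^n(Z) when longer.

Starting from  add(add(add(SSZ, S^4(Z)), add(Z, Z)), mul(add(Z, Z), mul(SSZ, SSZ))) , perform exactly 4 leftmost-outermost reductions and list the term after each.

Answer: after 4 steps: S(add(add(S(add(Z, S^4(Z))), add(Z, Z)), mul(add(Z, Z), mul(SSZ, SSZ))))

Working:
  start: add(add(add(SSZ, S^4(Z)), add(Z, Z)), mul(add(Z, Z), mul(SSZ, SSZ)))
  →1  add(add(S(add(SZ, S^4(Z))), add(Z, Z)), mul(add(Z, Z), mul(SSZ, SSZ)))
  →2  add(S(add(add(SZ, S^4(Z)), add(Z, Z))), mul(add(Z, Z), mul(SSZ, SSZ)))
  →3  S(add(add(add(SZ, S^4(Z)), add(Z, Z)), mul(add(Z, Z), mul(SSZ, SSZ))))
  →4  S(add(add(S(add(Z, S^4(Z))), add(Z, Z)), mul(add(Z, Z), mul(SSZ, SSZ))))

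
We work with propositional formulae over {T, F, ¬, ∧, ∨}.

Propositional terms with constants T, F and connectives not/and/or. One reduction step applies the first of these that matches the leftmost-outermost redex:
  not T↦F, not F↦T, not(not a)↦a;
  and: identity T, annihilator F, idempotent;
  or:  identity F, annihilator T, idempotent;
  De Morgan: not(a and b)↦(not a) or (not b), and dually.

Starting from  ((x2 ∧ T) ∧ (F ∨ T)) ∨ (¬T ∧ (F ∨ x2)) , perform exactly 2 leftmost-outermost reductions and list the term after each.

Answer: after 2 steps: (x2 ∧ T) ∨ (¬T ∧ (F ∨ x2))

Working:
  start: ((x2 ∧ T) ∧ (F ∨ T)) ∨ (¬T ∧ (F ∨ x2))
  [1] (x2 ∧ (F ∨ T)) ∨ (¬T ∧ (F ∨ x2))
  [2] (x2 ∧ T) ∨ (¬T ∧ (F ∨ x2))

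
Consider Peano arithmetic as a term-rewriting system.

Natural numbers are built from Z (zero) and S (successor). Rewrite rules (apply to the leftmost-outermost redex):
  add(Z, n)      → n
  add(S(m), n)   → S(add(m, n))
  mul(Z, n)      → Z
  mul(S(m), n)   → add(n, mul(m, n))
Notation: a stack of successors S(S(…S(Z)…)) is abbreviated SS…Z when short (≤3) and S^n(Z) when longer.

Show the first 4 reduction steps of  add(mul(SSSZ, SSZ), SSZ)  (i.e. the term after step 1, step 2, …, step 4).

Answer: after 4 steps: S(add(S(add(Z, mul(SSZ, SSZ))), SSZ))

Working:
  start: add(mul(SSSZ, SSZ), SSZ)
  [1] add(add(SSZ, mul(SSZ, SSZ)), SSZ)
  [2] add(S(add(SZ, mul(SSZ, SSZ))), SSZ)
  [3] S(add(add(SZ, mul(SSZ, SSZ)), SSZ))
  [4] S(add(S(add(Z, mul(SSZ, SSZ))), SSZ))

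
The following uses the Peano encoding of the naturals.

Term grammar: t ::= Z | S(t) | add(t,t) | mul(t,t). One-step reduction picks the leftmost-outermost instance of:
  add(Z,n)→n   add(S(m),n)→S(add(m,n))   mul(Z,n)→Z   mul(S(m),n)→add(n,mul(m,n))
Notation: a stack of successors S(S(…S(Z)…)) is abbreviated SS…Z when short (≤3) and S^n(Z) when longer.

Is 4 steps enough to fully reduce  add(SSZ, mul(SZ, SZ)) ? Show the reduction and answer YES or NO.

  start: add(SSZ, mul(SZ, SZ))
  step 1: S(add(SZ, mul(SZ, SZ)))
  step 2: S(S(add(Z, mul(SZ, SZ))))
  step 3: S(S(mul(SZ, SZ)))
  step 4: S(S(add(SZ, mul(Z, SZ))))

Answer: NO — after 4 steps the term is S(S(add(SZ, mul(Z, SZ)))), not yet normal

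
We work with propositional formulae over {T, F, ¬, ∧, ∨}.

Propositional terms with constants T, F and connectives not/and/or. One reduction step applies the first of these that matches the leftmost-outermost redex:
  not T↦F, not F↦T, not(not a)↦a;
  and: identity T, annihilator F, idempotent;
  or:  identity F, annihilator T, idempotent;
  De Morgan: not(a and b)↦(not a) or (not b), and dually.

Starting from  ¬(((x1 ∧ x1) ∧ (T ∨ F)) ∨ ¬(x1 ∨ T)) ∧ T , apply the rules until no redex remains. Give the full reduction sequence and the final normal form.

  start: ¬(((x1 ∧ x1) ∧ (T ∨ F)) ∨ ¬(x1 ∨ T)) ∧ T
  [1] ¬(((x1 ∧ x1) ∧ (T ∨ F)) ∨ ¬(x1 ∨ T))
  [2] ¬((x1 ∧ x1) ∧ (T ∨ F)) ∧ ¬¬(x1 ∨ T)
  [3] (¬(x1 ∧ x1) ∨ ¬(T ∨ F)) ∧ ¬¬(x1 ∨ T)
  [4] ((¬x1 ∨ ¬x1) ∨ ¬(T ∨ F)) ∧ ¬¬(x1 ∨ T)
  [5] (¬x1 ∨ ¬(T ∨ F)) ∧ ¬¬(x1 ∨ T)
  [6] (¬x1 ∨ (¬T ∧ ¬F)) ∧ ¬¬(x1 ∨ T)
  [7] (¬x1 ∨ (F ∧ ¬F)) ∧ ¬¬(x1 ∨ T)
  [8] (¬x1 ∨ F) ∧ ¬¬(x1 ∨ T)
  [9] ¬x1 ∧ ¬¬(x1 ∨ T)
  [10] ¬x1 ∧ (x1 ∨ T)
  [11] ¬x1 ∧ T
  [12] ¬x1

Answer: normal form = ¬x1  (in 12 steps)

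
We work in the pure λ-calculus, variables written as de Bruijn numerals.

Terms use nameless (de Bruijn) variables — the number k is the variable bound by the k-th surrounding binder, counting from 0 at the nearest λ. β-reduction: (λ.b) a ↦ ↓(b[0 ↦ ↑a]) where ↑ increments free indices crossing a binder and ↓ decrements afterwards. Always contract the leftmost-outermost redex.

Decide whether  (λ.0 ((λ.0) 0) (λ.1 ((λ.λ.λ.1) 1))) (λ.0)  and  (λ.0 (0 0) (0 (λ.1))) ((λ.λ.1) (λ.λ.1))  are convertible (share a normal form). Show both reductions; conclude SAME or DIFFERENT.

Term A:
  start: (λ.0 ((λ.0) 0) (λ.1 ((λ.λ.λ.1) 1))) (λ.0)
  →1  (λ.0) ((λ.0) (λ.0)) (λ.(λ.0) ((λ.λ.λ.1) (λ.0)))
  →2  (λ.0) (λ.0) (λ.(λ.0) ((λ.λ.λ.1) (λ.0)))
  →3  (λ.0) (λ.(λ.0) ((λ.λ.λ.1) (λ.0)))
  →4  λ.(λ.0) ((λ.λ.λ.1) (λ.0))
  →5  λ.(λ.λ.λ.1) (λ.0)
  →6  λ.λ.λ.1

Term B:
  start: (λ.0 (0 0) (0 (λ.1))) ((λ.λ.1) (λ.λ.1))
  →1  (λ.λ.1) (λ.λ.1) ((λ.λ.1) (λ.λ.1) ((λ.λ.1) (λ.λ.1))) ((λ.λ.1) (λ.λ.1) (λ.(λ.λ.1) (λ.λ.1)))
  →2  (λ.λ.λ.1) ((λ.λ.1) (λ.λ.1) ((λ.λ.1) (λ.λ.1))) ((λ.λ.1) (λ.λ.1) (λ.(λ.λ.1) (λ.λ.1)))
  →3  (λ.λ.1) ((λ.λ.1) (λ.λ.1) (λ.(λ.λ.1) (λ.λ.1)))
  →4  λ.(λ.λ.1) (λ.λ.1) (λ.(λ.λ.1) (λ.λ.1))
  →5  λ.(λ.λ.λ.1) (λ.(λ.λ.1) (λ.λ.1))
  →6  λ.λ.λ.1

Answer: SAME — A ⇓ λ.λ.λ.1, B ⇓ λ.λ.λ.1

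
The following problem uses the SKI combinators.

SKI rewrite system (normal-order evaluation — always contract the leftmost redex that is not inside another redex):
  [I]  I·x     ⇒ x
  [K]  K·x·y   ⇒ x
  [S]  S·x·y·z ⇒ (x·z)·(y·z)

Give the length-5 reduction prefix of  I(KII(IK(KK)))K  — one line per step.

  start: I(KII(IK(KK)))K
  step 1: KII(IK(KK))K
  step 2: I(IK(KK))K
  step 3: IK(KK)K
  step 4: K(KK)K
  step 5: KK

Answer: after 5 steps: KK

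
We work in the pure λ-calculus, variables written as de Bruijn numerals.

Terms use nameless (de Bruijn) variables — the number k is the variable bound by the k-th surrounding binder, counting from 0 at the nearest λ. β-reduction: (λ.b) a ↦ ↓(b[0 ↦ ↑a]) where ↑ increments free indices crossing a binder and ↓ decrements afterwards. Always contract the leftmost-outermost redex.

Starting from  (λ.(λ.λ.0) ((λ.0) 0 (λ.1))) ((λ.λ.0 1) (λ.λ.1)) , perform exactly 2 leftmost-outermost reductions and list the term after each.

Answer: after 2 steps: λ.0

Derivation:
  start: (λ.(λ.λ.0) ((λ.0) 0 (λ.1))) ((λ.λ.0 1) (λ.λ.1))
  step 1: (λ.λ.0) ((λ.0) ((λ.λ.0 1) (λ.λ.1)) (λ.(λ.λ.0 1) (λ.λ.1)))
  step 2: λ.0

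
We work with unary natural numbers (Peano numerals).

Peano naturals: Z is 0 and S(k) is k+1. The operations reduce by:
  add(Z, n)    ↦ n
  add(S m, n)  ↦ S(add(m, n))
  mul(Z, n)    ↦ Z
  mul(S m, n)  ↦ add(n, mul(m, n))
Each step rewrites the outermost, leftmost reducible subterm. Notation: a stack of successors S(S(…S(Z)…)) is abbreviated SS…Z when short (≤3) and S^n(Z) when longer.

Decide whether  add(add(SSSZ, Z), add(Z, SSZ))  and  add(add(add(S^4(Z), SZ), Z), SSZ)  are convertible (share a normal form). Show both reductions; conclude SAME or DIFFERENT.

Term A:
  start: add(add(SSSZ, Z), add(Z, SSZ))
  step 1: add(S(add(SSZ, Z)), add(Z, SSZ))
  step 2: S(add(add(SSZ, Z), add(Z, SSZ)))
  step 3: S(add(S(add(SZ, Z)), add(Z, SSZ)))
  step 4: S(S(add(add(SZ, Z), add(Z, SSZ))))
  step 5: S(S(add(S(add(Z, Z)), add(Z, SSZ))))
  step 6: S(S(S(add(add(Z, Z), add(Z, SSZ)))))
  step 7: S(S(S(add(Z, add(Z, SSZ)))))
  step 8: S(S(S(add(Z, SSZ))))
  step 9: S^5(Z)

Term B:
  start: add(add(add(S^4(Z), SZ), Z), SSZ)
  step 1: add(add(S(add(SSSZ, SZ)), Z), SSZ)
  step 2: add(S(add(add(SSSZ, SZ), Z)), SSZ)
  step 3: S(add(add(add(SSSZ, SZ), Z), SSZ))
  step 4: S(add(add(S(add(SSZ, SZ)), Z), SSZ))
  step 5: S(add(S(add(add(SSZ, SZ), Z)), SSZ))
  step 6: S(S(add(add(add(SSZ, SZ), Z), SSZ)))
  step 7: S(S(add(add(S(add(SZ, SZ)), Z), SSZ)))
  step 8: S(S(add(S(add(add(SZ, SZ), Z)), SSZ)))
  step 9: S(S(S(add(add(add(SZ, SZ), Z), SSZ))))
  step 10: S(S(S(add(add(S(add(Z, SZ)), Z), SSZ))))
  step 11: S(S(S(add(S(add(add(Z, SZ), Z)), SSZ))))
  step 12: S(S(S(S(add(add(add(Z, SZ), Z), SSZ)))))
  step 13: S(S(S(S(add(add(SZ, Z), SSZ)))))
  step 14: S(S(S(S(add(S(add(Z, Z)), SSZ)))))
  step 15: S(S(S(S(S(add(add(Z, Z), SSZ))))))
  step 16: S(S(S(S(S(add(Z, SSZ))))))
  step 17: S^7(Z)

Answer: DIFFERENT — A ⇓ S^5(Z), B ⇓ S^7(Z)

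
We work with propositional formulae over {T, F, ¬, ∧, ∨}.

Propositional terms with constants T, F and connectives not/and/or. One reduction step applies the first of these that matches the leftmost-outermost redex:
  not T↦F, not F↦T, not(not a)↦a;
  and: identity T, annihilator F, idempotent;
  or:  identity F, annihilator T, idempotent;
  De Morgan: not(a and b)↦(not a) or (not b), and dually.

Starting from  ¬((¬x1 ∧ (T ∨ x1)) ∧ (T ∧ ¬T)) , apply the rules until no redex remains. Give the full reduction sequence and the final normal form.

Answer: normal form = T  (in 12 steps)

Derivation:
  start: ¬((¬x1 ∧ (T ∨ x1)) ∧ (T ∧ ¬T))
  →1  ¬(¬x1 ∧ (T ∨ x1)) ∨ ¬(T ∧ ¬T)
  →2  (¬¬x1 ∨ ¬(T ∨ x1)) ∨ ¬(T ∧ ¬T)
  →3  (x1 ∨ ¬(T ∨ x1)) ∨ ¬(T ∧ ¬T)
  →4  (x1 ∨ (¬T ∧ ¬x1)) ∨ ¬(T ∧ ¬T)
  →5  (x1 ∨ (F ∧ ¬x1)) ∨ ¬(T ∧ ¬T)
  →6  (x1 ∨ F) ∨ ¬(T ∧ ¬T)
  →7  x1 ∨ ¬(T ∧ ¬T)
  →8  x1 ∨ (¬T ∨ ¬¬T)
  →9  x1 ∨ (F ∨ ¬¬T)
  →10  x1 ∨ ¬¬T
  →11  x1 ∨ T
  →12  T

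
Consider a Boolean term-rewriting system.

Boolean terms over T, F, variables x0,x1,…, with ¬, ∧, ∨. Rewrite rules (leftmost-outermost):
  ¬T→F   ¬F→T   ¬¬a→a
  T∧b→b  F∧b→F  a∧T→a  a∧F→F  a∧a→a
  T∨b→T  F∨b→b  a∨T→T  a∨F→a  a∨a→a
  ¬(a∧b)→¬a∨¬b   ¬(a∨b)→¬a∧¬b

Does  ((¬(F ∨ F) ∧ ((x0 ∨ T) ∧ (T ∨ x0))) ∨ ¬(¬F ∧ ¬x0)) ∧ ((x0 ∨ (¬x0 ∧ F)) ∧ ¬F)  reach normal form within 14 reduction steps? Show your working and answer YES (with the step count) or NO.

  start: ((¬(F ∨ F) ∧ ((x0 ∨ T) ∧ (T ∨ x0))) ∨ ¬(¬F ∧ ¬x0)) ∧ ((x0 ∨ (¬x0 ∧ F)) ∧ ¬F)
  step 1: (((¬F ∧ ¬F) ∧ ((x0 ∨ T) ∧ (T ∨ x0))) ∨ ¬(¬F ∧ ¬x0)) ∧ ((x0 ∨ (¬x0 ∧ F)) ∧ ¬F)
  step 2: ((¬F ∧ ((x0 ∨ T) ∧ (T ∨ x0))) ∨ ¬(¬F ∧ ¬x0)) ∧ ((x0 ∨ (¬x0 ∧ F)) ∧ ¬F)
  step 3: ((T ∧ ((x0 ∨ T) ∧ (T ∨ x0))) ∨ ¬(¬F ∧ ¬x0)) ∧ ((x0 ∨ (¬x0 ∧ F)) ∧ ¬F)
  step 4: (((x0 ∨ T) ∧ (T ∨ x0)) ∨ ¬(¬F ∧ ¬x0)) ∧ ((x0 ∨ (¬x0 ∧ F)) ∧ ¬F)
  step 5: ((T ∧ (T ∨ x0)) ∨ ¬(¬F ∧ ¬x0)) ∧ ((x0 ∨ (¬x0 ∧ F)) ∧ ¬F)
  step 6: ((T ∨ x0) ∨ ¬(¬F ∧ ¬x0)) ∧ ((x0 ∨ (¬x0 ∧ F)) ∧ ¬F)
  step 7: (T ∨ ¬(¬F ∧ ¬x0)) ∧ ((x0 ∨ (¬x0 ∧ F)) ∧ ¬F)
  step 8: T ∧ ((x0 ∨ (¬x0 ∧ F)) ∧ ¬F)
  step 9: (x0 ∨ (¬x0 ∧ F)) ∧ ¬F
  step 10: (x0 ∨ F) ∧ ¬F
  step 11: x0 ∧ ¬F
  step 12: x0 ∧ T
  step 13: x0

Answer: YES — reaches normal form x0 in 13 ≤ 14 steps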